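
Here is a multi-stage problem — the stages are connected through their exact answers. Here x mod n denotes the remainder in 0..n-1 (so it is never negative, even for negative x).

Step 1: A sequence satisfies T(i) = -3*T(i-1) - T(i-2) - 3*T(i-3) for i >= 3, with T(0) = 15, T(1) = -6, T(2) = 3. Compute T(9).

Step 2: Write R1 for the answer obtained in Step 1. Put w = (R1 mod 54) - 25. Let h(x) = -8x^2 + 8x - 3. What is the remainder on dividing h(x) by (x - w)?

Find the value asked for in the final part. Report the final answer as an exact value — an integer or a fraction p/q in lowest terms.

Step 1: T(3) = -3*(3) - 1*(-6) - 3*(15) = -48; iterating: T(3)=-48, T(4)=159, T(5)=-438, T(6)=1299, T(7)=-3936, T(8)=11823, T(9)=-35430; answer -35430
Step 2: R1 = -35430; w = 23; remainder = value at the root: -8*(23)^2 + 8*(23)^1 - 3 = (-4232) + (184) + (-3) = -4051; answer -4051

-4051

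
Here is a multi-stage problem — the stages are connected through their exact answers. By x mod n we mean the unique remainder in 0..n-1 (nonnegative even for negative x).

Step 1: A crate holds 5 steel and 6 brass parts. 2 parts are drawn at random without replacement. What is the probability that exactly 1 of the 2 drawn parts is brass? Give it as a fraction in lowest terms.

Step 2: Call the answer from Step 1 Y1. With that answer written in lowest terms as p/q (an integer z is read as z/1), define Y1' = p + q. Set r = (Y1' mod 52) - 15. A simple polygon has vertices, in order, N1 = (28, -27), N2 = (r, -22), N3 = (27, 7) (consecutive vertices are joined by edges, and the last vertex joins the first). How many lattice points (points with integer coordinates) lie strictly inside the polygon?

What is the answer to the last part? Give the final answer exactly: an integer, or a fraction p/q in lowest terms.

439

Step 1: total draws C(11,2) = 55; favorable C(6,1)*C(5,1) = 30; P = 6/11; answer 6/11
Step 2: Y1 = 6/11; threaded value p + q = 17; r = 2; cross terms: (28*-22 - 2*-27)=-562, (2*7 - 27*-22)=608, (27*-27 - 28*7)=-925; twice the area = |-879| = 879; area = 879/2; boundary points = 1 + 1 + 1 = 3; strictly interior points = area - boundary/2 + 1 = 439; answer 439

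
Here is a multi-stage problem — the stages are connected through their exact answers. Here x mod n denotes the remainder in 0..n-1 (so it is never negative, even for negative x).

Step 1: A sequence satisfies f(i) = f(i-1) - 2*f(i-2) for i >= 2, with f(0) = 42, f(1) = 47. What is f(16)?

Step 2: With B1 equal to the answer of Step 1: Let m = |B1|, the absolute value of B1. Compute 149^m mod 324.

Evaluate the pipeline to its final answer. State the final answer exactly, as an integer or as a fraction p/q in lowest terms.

Step 1: f(2) = 1*(47) - 2*(42) = -37; iterating: f(2)=-37, f(3)=-131, f(4)=-57, f(5)=205, f(6)=319, f(7)=-91, f(8)=-729, f(9)=-547, f(10)=911, f(11)=2005, f(12)=183, f(13)=-3827, f(14)=-4193, f(15)=3461, f(16)=11847; answer 11847
Step 2: B1 = 11847; m = 11847; squarings mod 324: 149^1=149, 149^2=169, 149^4=49, 149^8=133, 149^16=193, 149^32=313, 149^64=121, 149^128=61, 149^256=157, 149^512=25, 149^1024=301, 149^2048=205, 149^4096=229, 149^8192=277; 149^11847 = 149^1 * 149^2 * 149^4 * 149^64 * 149^512 * 149^1024 * 149^2048 * 149^8192 = 17 (mod 324); answer 17

17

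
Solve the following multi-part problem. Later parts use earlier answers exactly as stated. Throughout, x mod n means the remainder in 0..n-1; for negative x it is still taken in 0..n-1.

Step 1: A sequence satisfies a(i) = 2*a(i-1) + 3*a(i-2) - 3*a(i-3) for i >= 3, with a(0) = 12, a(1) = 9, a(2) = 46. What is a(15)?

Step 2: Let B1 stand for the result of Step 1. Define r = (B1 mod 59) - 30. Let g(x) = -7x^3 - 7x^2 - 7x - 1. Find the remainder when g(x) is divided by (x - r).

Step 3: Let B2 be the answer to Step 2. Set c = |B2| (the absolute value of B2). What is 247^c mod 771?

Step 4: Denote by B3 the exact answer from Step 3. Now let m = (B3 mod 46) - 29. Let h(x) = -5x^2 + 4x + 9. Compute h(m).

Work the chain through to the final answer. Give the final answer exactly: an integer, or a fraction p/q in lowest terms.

-343

Step 1: a(3) = 2*(46) + 3*(9) - 3*(12) = 83; iterating: a(3)=83, a(4)=277, a(5)=665, a(6)=1912, a(7)=4988, a(8)=13717, a(9)=36662, a(10)=99511, a(11)=267857, a(12)=724261, a(13)=1953560, a(14)=5276332, a(15)=14240561; answer 14240561
Step 2: B1 = 14240561; r = -4; remainder = value at the root: -7*(-4)^3 - 7*(-4)^2 - 7*(-4)^1 - 1 = (448) + (-112) + (28) + (-1) = 363; answer 363
Step 3: B2 = 363; c = 363; squarings mod 771: 247^1=247, 247^2=100, 247^4=748, 247^8=529, 247^16=739, 247^32=253, 247^64=16, 247^128=256, 247^256=1; 247^363 = 247^1 * 247^2 * 247^8 * 247^32 * 247^64 * 247^256 = 619 (mod 771); answer 619
Step 4: B3 = 619; m = -8; -5*(-8)^2 + 4*(-8)^1 + 9 = (-320) + (-32) + (9) = -343; answer -343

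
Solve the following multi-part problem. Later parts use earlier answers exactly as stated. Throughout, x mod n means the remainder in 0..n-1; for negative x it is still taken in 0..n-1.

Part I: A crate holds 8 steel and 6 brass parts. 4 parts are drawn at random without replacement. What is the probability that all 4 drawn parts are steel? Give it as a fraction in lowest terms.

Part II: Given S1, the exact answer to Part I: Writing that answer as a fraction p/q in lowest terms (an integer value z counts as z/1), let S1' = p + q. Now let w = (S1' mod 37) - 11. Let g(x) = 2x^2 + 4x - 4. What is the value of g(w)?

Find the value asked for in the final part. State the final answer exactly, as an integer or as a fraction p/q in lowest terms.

44

Part I: total draws C(14,4) = 1001; favorable C(8,4) = 70; P = 10/143; answer 10/143
Part II: S1 = 10/143; threaded value p + q = 153; w = -6; 2*(-6)^2 + 4*(-6)^1 - 4 = (72) + (-24) + (-4) = 44; answer 44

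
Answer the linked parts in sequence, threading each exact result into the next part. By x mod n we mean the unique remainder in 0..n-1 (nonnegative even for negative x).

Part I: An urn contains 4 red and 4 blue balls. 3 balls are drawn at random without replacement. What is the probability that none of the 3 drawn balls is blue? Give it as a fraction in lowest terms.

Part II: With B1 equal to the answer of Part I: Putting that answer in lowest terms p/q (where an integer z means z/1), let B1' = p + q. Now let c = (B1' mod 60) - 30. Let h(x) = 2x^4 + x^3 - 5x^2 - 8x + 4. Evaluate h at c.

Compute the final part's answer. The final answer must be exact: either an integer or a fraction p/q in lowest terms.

96874

Part I: total draws C(8,3) = 56; favorable C(4,3) = 4; P = 1/14; answer 1/14
Part II: B1 = 1/14; threaded value p + q = 15; c = -15; 2*(-15)^4 + 1*(-15)^3 - 5*(-15)^2 - 8*(-15)^1 + 4 = (101250) + (-3375) + (-1125) + (120) + (4) = 96874; answer 96874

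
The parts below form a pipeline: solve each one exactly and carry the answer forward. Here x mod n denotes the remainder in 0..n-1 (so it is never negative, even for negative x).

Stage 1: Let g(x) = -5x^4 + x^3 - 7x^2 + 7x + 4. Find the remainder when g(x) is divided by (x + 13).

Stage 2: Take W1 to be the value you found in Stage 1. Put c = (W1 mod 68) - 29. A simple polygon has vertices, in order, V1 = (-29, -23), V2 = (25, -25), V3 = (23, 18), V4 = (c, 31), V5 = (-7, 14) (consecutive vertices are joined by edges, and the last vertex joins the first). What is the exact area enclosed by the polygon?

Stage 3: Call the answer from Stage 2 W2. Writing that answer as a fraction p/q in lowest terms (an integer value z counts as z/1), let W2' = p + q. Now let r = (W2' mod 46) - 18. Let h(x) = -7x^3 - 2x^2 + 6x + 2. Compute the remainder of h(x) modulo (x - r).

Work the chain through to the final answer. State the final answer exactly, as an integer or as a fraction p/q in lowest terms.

Stage 1: remainder = value at the root: -5*(-13)^4 + 1*(-13)^3 - 7*(-13)^2 + 7*(-13)^1 + 4 = (-142805) + (-2197) + (-1183) + (-91) + (4) = -146272; answer -146272
Stage 2: W1 = -146272; c = 35; cross terms: (-29*-25 - 25*-23)=1300, (25*18 - 23*-25)=1025, (23*31 - 35*18)=83, (35*14 - -7*31)=707, (-7*-23 - -29*14)=567; twice the area = |3682| = 3682; area = 1841; answer 1841
Stage 3: W2 = 1841; threaded value p + q = 1842; r = -16; remainder = value at the root: -7*(-16)^3 - 2*(-16)^2 + 6*(-16)^1 + 2 = (28672) + (-512) + (-96) + (2) = 28066; answer 28066

28066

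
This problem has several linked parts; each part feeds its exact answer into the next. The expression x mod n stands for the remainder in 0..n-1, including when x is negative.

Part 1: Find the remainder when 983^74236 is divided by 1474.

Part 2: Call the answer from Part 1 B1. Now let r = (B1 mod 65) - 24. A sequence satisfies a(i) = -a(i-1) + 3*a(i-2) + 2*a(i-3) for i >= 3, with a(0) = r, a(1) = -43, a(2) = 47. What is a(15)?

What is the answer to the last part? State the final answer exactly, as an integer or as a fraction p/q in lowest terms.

Part 1: squarings mod 1474: 983^1=983, 983^2=819, 983^4=91, 983^8=911, 983^16=59, 983^32=533, 983^64=1081, 983^128=1153, 983^256=1335, 983^512=159, 983^1024=223, 983^2048=1087, 983^4096=895, 983^8192=643, 983^16384=729, 983^32768=801, 983^65536=411; 983^74236 = 983^4 * 983^8 * 983^16 * 983^32 * 983^64 * 983^128 * 983^256 * 983^8192 * 983^65536 = 1313 (mod 1474); answer 1313
Part 2: B1 = 1313; r = -11; a(3) = -1*(47) + 3*(-43) + 2*(-11) = -198; iterating: a(3)=-198, a(4)=253, a(5)=-753, a(6)=1116, a(7)=-2869, a(8)=4711, a(9)=-11086, a(10)=19481, a(11)=-43317, a(12)=79588, a(13)=-170577, a(14)=322707, a(15)=-675262; answer -675262

-675262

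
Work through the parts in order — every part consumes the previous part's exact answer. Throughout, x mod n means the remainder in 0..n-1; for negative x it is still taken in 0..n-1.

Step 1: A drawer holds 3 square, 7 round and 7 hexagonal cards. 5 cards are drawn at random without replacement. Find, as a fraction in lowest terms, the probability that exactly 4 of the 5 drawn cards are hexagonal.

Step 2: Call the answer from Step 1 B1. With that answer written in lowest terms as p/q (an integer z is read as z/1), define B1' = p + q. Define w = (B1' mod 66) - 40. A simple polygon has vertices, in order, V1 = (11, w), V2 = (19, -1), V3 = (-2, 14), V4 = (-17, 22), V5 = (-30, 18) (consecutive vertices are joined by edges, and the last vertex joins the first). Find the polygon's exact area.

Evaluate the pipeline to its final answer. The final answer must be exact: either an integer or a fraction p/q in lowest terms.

1159

Step 1: total draws C(17,5) = 6188; favorable C(7,4)*C(10,1) = 350; P = 25/442; answer 25/442
Step 2: B1 = 25/442; threaded value p + q = 467; w = -35; cross terms: (11*-1 - 19*-35)=654, (19*14 - -2*-1)=264, (-2*22 - -17*14)=194, (-17*18 - -30*22)=354, (-30*-35 - 11*18)=852; twice the area = |2318| = 2318; area = 1159; answer 1159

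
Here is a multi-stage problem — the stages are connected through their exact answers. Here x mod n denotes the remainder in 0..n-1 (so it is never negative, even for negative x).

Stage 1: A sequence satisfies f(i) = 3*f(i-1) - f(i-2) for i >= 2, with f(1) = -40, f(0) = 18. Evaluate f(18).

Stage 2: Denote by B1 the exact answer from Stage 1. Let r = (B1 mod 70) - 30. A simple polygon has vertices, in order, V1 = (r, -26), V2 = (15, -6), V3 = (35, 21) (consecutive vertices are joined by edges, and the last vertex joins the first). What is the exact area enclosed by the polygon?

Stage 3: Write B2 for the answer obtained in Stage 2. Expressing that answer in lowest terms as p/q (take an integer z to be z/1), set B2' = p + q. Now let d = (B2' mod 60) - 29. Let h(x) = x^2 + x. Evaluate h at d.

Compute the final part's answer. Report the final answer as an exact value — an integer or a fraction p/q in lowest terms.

Stage 1: f(2) = 3*(-40) - 1*(18) = -138; iterating: f(2)=-138, f(3)=-374, f(4)=-984, f(5)=-2578, f(6)=-6750, f(7)=-17672, f(8)=-46266, f(9)=-121126, f(10)=-317112, f(11)=-830210, f(12)=-2173518, f(13)=-5690344, f(14)=-14897514, f(15)=-39002198, f(16)=-102109080, f(17)=-267325042, f(18)=-699866046; answer -699866046
Stage 2: B1 = -699866046; r = 14; cross terms: (14*-6 - 15*-26)=306, (15*21 - 35*-6)=525, (35*-26 - 14*21)=-1204; twice the area = |-373| = 373; area = 373/2; answer 373/2
Stage 3: B2 = 373/2; threaded value p + q = 375; d = -14; 1*(-14)^2 + 1*(-14)^1 = (196) + (-14) = 182; answer 182

182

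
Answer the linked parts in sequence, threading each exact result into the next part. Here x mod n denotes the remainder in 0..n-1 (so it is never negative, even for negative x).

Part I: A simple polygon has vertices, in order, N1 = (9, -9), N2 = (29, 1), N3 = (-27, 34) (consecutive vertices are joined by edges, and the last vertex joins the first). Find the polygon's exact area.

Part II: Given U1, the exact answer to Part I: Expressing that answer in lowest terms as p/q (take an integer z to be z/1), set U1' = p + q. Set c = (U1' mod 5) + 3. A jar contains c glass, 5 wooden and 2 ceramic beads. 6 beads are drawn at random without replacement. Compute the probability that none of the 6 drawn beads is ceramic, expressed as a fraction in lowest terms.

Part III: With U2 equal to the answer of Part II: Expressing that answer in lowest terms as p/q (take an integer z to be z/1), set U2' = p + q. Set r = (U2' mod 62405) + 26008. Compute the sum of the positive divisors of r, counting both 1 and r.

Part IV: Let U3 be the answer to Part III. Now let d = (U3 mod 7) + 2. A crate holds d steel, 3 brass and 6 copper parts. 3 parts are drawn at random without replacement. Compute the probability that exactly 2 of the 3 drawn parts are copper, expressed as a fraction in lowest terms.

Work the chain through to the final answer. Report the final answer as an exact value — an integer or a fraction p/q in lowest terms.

30/91

Part I: cross terms: (9*1 - 29*-9)=270, (29*34 - -27*1)=1013, (-27*-9 - 9*34)=-63; twice the area = |1220| = 1220; area = 610; answer 610
Part II: U1 = 610; threaded value p + q = 611; c = 4; total draws C(11,6) = 462; favorable C(9,6) = 84; P = 2/11; answer 2/11
Part III: U2 = 2/11; threaded value p + q = 13; r = 26021; 26021 is prime, so its only divisors are 1 and 26021; sigma = 1 + 26021 = 26022; answer 26022
Part IV: U3 = 26022; d = 5; total draws C(14,3) = 364; favorable C(6,2)*C(8,1) = 120; P = 30/91; answer 30/91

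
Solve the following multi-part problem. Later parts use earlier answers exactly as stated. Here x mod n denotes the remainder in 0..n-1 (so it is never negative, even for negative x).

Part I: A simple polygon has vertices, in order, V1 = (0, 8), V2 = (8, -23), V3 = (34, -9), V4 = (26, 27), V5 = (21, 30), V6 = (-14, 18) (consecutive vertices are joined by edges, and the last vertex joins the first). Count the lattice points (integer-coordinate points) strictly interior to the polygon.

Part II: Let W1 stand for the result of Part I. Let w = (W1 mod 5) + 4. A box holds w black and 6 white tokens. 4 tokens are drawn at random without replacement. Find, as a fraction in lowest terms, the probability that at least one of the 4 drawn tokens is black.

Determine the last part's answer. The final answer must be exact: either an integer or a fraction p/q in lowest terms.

Part I: cross terms: (0*-23 - 8*8)=-64, (8*-9 - 34*-23)=710, (34*27 - 26*-9)=1152, (26*30 - 21*27)=213, (21*18 - -14*30)=798, (-14*8 - 0*18)=-112; twice the area = |2697| = 2697; area = 2697/2; boundary points = 1 + 2 + 4 + 1 + 1 + 2 = 11; strictly interior points = area - boundary/2 + 1 = 1344; answer 1344
Part II: W1 = 1344; w = 8; total draws C(14,4) = 1001; complement C(6,4) = 15; favorable 1001 - 15 = 986; P = 986/1001; answer 986/1001

986/1001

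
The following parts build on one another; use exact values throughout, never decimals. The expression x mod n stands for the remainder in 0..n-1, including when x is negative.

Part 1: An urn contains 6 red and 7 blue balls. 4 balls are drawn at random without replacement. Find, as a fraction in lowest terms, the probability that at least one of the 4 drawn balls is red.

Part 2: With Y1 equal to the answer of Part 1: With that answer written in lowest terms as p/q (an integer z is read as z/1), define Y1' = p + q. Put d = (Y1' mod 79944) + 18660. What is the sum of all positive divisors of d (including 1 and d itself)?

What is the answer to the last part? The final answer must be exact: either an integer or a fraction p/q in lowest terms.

25920

Part 1: total draws C(13,4) = 715; complement C(7,4) = 35; favorable 715 - 35 = 680; P = 136/143; answer 136/143
Part 2: Y1 = 136/143; threaded value p + q = 279; d = 18939; 18939 = 3 * 59 * 107; sigma = (1 + 3) * (1 + 59) * (1 + 107) = 4 * 60 * 108 = 25920; answer 25920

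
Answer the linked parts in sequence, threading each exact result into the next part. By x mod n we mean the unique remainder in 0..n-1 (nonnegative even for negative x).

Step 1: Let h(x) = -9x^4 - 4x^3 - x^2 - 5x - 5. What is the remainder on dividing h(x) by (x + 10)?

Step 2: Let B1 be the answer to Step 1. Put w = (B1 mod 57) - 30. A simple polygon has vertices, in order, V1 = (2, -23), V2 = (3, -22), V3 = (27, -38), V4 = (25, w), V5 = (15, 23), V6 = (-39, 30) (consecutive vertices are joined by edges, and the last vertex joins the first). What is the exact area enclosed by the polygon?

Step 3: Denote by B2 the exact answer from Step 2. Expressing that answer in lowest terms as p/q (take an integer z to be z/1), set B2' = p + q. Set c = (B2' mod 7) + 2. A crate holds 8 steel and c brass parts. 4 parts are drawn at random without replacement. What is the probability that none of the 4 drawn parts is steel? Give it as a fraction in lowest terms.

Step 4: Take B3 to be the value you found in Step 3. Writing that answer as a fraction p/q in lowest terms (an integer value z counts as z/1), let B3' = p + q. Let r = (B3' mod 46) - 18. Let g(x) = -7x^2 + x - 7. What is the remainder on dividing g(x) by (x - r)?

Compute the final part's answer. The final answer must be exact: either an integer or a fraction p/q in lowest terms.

Step 1: remainder = value at the root: -9*(-10)^4 - 4*(-10)^3 - 1*(-10)^2 - 5*(-10)^1 - 5 = (-90000) + (4000) + (-100) + (50) + (-5) = -86055; answer -86055
Step 2: B1 = -86055; w = -15; cross terms: (2*-22 - 3*-23)=25, (3*-38 - 27*-22)=480, (27*-15 - 25*-38)=545, (25*23 - 15*-15)=800, (15*30 - -39*23)=1347, (-39*-23 - 2*30)=837; twice the area = |4034| = 4034; area = 2017; answer 2017
Step 3: B2 = 2017; threaded value p + q = 2018; c = 4; total draws C(12,4) = 495; favorable C(4,4) = 1; P = 1/495; answer 1/495
Step 4: B3 = 1/495; threaded value p + q = 496; r = 18; remainder = value at the root: -7*(18)^2 + 1*(18)^1 - 7 = (-2268) + (18) + (-7) = -2257; answer -2257

-2257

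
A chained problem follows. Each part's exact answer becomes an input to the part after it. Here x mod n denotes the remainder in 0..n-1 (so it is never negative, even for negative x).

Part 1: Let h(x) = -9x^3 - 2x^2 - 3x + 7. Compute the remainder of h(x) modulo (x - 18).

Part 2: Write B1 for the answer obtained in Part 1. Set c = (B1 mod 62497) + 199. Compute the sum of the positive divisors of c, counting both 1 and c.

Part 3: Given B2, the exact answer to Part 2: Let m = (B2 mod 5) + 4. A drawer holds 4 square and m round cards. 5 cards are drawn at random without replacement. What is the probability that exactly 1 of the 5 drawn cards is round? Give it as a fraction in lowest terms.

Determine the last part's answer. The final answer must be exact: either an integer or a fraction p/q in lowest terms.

Part 1: remainder = value at the root: -9*(18)^3 - 2*(18)^2 - 3*(18)^1 + 7 = (-52488) + (-648) + (-54) + (7) = -53183; answer -53183
Part 2: B1 = -53183; c = 9513; 9513 = 3^2 * 7 * 151; sigma = (1 + 3 + 9) * (1 + 7) * (1 + 151) = 13 * 8 * 152 = 15808; answer 15808
Part 3: B2 = 15808; m = 7; total draws C(11,5) = 462; favorable C(7,1)*C(4,4) = 7; P = 1/66; answer 1/66

1/66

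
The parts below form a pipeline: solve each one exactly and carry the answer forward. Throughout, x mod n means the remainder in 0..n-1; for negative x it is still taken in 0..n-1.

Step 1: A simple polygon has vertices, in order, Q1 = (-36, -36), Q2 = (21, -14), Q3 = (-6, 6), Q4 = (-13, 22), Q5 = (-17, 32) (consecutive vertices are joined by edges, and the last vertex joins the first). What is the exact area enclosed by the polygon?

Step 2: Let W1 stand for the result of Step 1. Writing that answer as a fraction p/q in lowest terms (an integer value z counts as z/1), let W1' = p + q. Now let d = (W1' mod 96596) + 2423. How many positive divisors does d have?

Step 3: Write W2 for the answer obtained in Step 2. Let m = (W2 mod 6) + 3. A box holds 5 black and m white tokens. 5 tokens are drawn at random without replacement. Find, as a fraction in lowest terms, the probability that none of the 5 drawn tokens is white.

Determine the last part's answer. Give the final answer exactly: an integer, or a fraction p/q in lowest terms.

Step 1: cross terms: (-36*-14 - 21*-36)=1260, (21*6 - -6*-14)=42, (-6*22 - -13*6)=-54, (-13*32 - -17*22)=-42, (-17*-36 - -36*32)=1764; twice the area = |2970| = 2970; area = 1485; answer 1485
Step 2: W1 = 1485; threaded value p + q = 1486; d = 3909; 3909 = 3 * 1303; number of divisors = (1+1) * (1+1) = 4; answer 4
Step 3: W2 = 4; m = 7; total draws C(12,5) = 792; favorable C(5,5) = 1; P = 1/792; answer 1/792

1/792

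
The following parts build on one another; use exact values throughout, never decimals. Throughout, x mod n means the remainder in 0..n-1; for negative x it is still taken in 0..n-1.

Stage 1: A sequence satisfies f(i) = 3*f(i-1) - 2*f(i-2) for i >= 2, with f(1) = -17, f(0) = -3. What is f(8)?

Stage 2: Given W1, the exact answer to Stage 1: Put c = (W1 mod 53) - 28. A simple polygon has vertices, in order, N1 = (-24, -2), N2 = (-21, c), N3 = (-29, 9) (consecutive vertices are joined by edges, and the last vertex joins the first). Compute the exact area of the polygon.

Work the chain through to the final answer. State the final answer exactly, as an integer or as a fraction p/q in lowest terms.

Stage 1: f(2) = 3*(-17) - 2*(-3) = -45; iterating: f(2)=-45, f(3)=-101, f(4)=-213, f(5)=-437, f(6)=-885, f(7)=-1781, f(8)=-3573; answer -3573
Stage 2: W1 = -3573; c = 3; cross terms: (-24*3 - -21*-2)=-114, (-21*9 - -29*3)=-102, (-29*-2 - -24*9)=274; twice the area = |58| = 58; area = 29; answer 29

29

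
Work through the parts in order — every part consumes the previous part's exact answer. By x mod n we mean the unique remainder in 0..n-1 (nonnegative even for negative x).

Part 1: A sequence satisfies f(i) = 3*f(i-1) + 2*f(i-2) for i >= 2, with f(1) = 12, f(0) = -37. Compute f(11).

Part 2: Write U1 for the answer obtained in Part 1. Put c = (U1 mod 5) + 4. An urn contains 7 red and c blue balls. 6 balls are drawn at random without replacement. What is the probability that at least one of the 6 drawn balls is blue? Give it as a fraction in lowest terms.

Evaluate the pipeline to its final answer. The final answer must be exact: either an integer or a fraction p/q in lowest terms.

131/132

Part 1: f(2) = 3*(12) + 2*(-37) = -38; iterating: f(2)=-38, f(3)=-90, f(4)=-346, f(5)=-1218, f(6)=-4346, f(7)=-15474, f(8)=-55114, f(9)=-196290, f(10)=-699098, f(11)=-2489874; answer -2489874
Part 2: U1 = -2489874; c = 5; total draws C(12,6) = 924; complement C(7,6) = 7; favorable 924 - 7 = 917; P = 131/132; answer 131/132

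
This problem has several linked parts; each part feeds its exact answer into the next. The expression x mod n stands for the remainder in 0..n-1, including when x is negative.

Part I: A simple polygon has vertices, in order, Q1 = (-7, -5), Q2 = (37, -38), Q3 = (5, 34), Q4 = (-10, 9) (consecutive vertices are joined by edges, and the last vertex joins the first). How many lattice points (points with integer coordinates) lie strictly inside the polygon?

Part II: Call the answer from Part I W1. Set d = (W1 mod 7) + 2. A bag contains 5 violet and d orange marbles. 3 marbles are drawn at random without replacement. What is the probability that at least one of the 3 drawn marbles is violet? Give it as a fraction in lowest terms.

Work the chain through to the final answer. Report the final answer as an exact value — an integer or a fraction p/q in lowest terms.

29/33

Part I: cross terms: (-7*-38 - 37*-5)=451, (37*34 - 5*-38)=1448, (5*9 - -10*34)=385, (-10*-5 - -7*9)=113; twice the area = |2397| = 2397; area = 2397/2; boundary points = 11 + 8 + 5 + 1 = 25; strictly interior points = area - boundary/2 + 1 = 1187; answer 1187
Part II: W1 = 1187; d = 6; total draws C(11,3) = 165; complement C(6,3) = 20; favorable 165 - 20 = 145; P = 29/33; answer 29/33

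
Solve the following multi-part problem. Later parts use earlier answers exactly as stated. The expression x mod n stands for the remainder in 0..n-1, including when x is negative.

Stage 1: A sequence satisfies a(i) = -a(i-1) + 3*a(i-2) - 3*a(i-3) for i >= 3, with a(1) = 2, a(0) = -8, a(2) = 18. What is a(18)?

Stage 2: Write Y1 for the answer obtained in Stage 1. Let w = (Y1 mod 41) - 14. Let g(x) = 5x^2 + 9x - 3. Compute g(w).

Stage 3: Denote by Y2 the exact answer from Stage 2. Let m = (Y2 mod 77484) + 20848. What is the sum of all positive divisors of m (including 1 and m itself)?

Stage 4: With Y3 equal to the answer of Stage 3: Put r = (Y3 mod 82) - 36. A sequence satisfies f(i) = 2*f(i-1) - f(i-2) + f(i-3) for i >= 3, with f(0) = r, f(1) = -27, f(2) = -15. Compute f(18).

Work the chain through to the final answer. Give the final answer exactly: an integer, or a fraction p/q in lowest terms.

Stage 1: a(3) = -1*(18) + 3*(2) - 3*(-8) = 12; iterating: a(3)=12, a(4)=36, a(5)=-54, a(6)=126, a(7)=-396, a(8)=936, a(9)=-2502, a(10)=6498, a(11)=-16812, a(12)=43812, a(13)=-113742, a(14)=295614, a(15)=-768276, a(16)=1996344, a(17)=-5188014, a(18)=13481874; answer 13481874
Stage 2: Y1 = 13481874; w = -6; 5*(-6)^2 + 9*(-6)^1 - 3 = (180) + (-54) + (-3) = 123; answer 123
Stage 3: Y2 = 123; m = 20971; 20971 = 67 * 313; sigma = (1 + 67) * (1 + 313) = 68 * 314 = 21352; answer 21352
Stage 4: Y3 = 21352; r = -4; f(3) = 2*(-15) - 1*(-27) + 1*(-4) = -7; iterating: f(3)=-7, f(4)=-26, f(5)=-60, f(6)=-101, f(7)=-168, f(8)=-295, f(9)=-523, f(10)=-919, f(11)=-1610, f(12)=-2824, f(13)=-4957, f(14)=-8700, f(15)=-15267, f(16)=-26791, f(17)=-47015, f(18)=-82506; answer -82506

-82506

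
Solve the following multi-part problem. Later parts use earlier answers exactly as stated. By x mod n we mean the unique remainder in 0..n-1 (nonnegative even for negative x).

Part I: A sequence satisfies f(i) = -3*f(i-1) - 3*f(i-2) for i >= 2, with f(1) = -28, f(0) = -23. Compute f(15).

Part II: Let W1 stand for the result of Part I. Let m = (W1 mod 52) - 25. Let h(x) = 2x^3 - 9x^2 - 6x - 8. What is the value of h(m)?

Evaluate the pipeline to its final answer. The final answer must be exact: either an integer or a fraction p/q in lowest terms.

5784

Part I: f(2) = -3*(-28) - 3*(-23) = 153; iterating: f(2)=153, f(3)=-375, f(4)=666, f(5)=-873, f(6)=621, f(7)=756, f(8)=-4131, f(9)=10125, f(10)=-17982, f(11)=23571, f(12)=-16767, f(13)=-20412, f(14)=111537, f(15)=-273375; answer -273375
Part II: W1 = -273375; m = 16; 2*(16)^3 - 9*(16)^2 - 6*(16)^1 - 8 = (8192) + (-2304) + (-96) + (-8) = 5784; answer 5784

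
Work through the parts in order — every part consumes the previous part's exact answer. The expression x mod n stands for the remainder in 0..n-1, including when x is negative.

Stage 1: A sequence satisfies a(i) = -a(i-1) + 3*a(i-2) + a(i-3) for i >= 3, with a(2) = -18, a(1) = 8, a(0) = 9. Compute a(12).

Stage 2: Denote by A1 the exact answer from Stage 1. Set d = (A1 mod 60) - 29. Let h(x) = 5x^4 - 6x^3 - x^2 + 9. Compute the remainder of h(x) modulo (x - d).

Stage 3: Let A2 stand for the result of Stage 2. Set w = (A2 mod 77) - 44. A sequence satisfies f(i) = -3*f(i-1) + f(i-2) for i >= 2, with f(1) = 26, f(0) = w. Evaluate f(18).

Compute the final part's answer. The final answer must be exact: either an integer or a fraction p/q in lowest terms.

-14851544935

Stage 1: a(3) = -1*(-18) + 3*(8) + 1*(9) = 51; iterating: a(3)=51, a(4)=-97, a(5)=232, a(6)=-472, a(7)=1071, a(8)=-2255, a(9)=4996, a(10)=-10690, a(11)=23423, a(12)=-50497; answer -50497
Stage 2: A1 = -50497; d = -6; remainder = value at the root: 5*(-6)^4 - 6*(-6)^3 - 1*(-6)^2 + 9 = (6480) + (1296) + (-36) + (9) = 7749; answer 7749
Stage 3: A2 = 7749; w = 5; f(2) = -3*(26) + 1*(5) = -73; iterating: f(2)=-73, f(3)=245, f(4)=-808, f(5)=2669, f(6)=-8815, f(7)=29114, f(8)=-96157, f(9)=317585, f(10)=-1048912, f(11)=3464321, f(12)=-11441875, f(13)=37789946, f(14)=-124811713, f(15)=412225085, f(16)=-1361486968, f(17)=4496685989, f(18)=-14851544935; answer -14851544935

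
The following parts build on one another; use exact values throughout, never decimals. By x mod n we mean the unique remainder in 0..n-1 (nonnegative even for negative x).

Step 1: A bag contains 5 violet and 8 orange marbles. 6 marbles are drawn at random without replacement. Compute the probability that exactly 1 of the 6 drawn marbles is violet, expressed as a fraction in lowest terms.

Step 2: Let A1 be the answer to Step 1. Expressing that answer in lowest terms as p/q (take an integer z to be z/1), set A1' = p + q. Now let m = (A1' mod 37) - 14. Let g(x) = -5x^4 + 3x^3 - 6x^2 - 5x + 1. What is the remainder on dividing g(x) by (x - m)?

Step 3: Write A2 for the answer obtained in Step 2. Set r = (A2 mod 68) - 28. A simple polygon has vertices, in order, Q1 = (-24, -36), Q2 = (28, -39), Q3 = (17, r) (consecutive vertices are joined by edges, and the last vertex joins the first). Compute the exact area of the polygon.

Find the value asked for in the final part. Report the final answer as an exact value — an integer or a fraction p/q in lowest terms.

1631/2

Step 1: total draws C(13,6) = 1716; favorable C(5,1)*C(8,5) = 280; P = 70/429; answer 70/429
Step 2: A1 = 70/429; threaded value p + q = 499; m = 4; remainder = value at the root: -5*(4)^4 + 3*(4)^3 - 6*(4)^2 - 5*(4)^1 + 1 = (-1280) + (192) + (-96) + (-20) + (1) = -1203; answer -1203
Step 3: A2 = -1203; r = -7; cross terms: (-24*-39 - 28*-36)=1944, (28*-7 - 17*-39)=467, (17*-36 - -24*-7)=-780; twice the area = |1631| = 1631; area = 1631/2; answer 1631/2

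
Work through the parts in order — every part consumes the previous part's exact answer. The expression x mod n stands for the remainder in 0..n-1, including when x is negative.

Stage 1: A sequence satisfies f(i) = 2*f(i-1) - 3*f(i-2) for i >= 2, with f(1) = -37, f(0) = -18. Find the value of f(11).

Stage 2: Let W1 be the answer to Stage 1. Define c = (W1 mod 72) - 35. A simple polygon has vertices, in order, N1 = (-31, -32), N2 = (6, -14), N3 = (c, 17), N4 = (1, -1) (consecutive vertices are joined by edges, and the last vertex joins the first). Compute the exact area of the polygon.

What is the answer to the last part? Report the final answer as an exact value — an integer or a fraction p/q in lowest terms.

402

Stage 1: f(2) = 2*(-37) - 3*(-18) = -20; iterating: f(2)=-20, f(3)=71, f(4)=202, f(5)=191, f(6)=-224, f(7)=-1021, f(8)=-1370, f(9)=323, f(10)=4756, f(11)=8543; answer 8543
Stage 2: W1 = 8543; c = 12; cross terms: (-31*-14 - 6*-32)=626, (6*17 - 12*-14)=270, (12*-1 - 1*17)=-29, (1*-32 - -31*-1)=-63; twice the area = |804| = 804; area = 402; answer 402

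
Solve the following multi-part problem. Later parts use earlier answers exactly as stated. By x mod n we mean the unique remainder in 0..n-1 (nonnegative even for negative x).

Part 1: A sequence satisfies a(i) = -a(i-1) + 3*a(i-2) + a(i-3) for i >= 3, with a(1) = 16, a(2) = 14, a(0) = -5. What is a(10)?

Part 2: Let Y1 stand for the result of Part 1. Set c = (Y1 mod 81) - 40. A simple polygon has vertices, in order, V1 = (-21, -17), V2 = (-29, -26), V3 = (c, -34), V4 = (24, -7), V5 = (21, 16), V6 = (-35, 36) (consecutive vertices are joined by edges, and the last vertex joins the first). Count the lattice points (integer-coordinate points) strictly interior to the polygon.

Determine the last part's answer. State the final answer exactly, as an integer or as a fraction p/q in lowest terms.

2636

Part 1: a(3) = -1*(14) + 3*(16) + 1*(-5) = 29; iterating: a(3)=29, a(4)=29, a(5)=72, a(6)=44, a(7)=201, a(8)=3, a(9)=644, a(10)=-434; answer -434
Part 2: Y1 = -434; c = 12; cross terms: (-21*-26 - -29*-17)=53, (-29*-34 - 12*-26)=1298, (12*-7 - 24*-34)=732, (24*16 - 21*-7)=531, (21*36 - -35*16)=1316, (-35*-17 - -21*36)=1351; twice the area = |5281| = 5281; area = 5281/2; boundary points = 1 + 1 + 3 + 1 + 4 + 1 = 11; strictly interior points = area - boundary/2 + 1 = 2636; answer 2636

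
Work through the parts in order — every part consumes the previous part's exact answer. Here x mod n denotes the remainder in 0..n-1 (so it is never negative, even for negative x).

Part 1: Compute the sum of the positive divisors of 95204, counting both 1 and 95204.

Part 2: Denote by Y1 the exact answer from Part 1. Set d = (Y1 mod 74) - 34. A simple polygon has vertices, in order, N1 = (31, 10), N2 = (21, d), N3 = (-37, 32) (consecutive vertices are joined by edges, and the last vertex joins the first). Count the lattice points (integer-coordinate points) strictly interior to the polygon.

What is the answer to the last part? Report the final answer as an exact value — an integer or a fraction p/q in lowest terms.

244

Part 1: 95204 = 2^2 * 23801; sigma = (1 + 2 + 4) * (1 + 23801) = 7 * 23802 = 166614; answer 166614
Part 2: Y1 = 166614; d = 6; cross terms: (31*6 - 21*10)=-24, (21*32 - -37*6)=894, (-37*10 - 31*32)=-1362; twice the area = |-492| = 492; area = 246; boundary points = 2 + 2 + 2 = 6; strictly interior points = area - boundary/2 + 1 = 244; answer 244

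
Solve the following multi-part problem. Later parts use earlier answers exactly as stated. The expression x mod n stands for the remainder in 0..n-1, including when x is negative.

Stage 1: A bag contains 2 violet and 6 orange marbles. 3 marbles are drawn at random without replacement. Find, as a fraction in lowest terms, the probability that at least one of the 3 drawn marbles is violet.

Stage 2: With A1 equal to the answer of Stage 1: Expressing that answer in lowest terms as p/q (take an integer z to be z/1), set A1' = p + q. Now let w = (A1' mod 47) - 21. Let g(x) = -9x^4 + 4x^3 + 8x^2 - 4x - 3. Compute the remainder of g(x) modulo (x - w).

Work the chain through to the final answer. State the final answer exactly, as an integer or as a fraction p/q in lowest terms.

Stage 1: total draws C(8,3) = 56; complement C(6,3) = 20; favorable 56 - 20 = 36; P = 9/14; answer 9/14
Stage 2: A1 = 9/14; threaded value p + q = 23; w = 2; remainder = value at the root: -9*(2)^4 + 4*(2)^3 + 8*(2)^2 - 4*(2)^1 - 3 = (-144) + (32) + (32) + (-8) + (-3) = -91; answer -91

-91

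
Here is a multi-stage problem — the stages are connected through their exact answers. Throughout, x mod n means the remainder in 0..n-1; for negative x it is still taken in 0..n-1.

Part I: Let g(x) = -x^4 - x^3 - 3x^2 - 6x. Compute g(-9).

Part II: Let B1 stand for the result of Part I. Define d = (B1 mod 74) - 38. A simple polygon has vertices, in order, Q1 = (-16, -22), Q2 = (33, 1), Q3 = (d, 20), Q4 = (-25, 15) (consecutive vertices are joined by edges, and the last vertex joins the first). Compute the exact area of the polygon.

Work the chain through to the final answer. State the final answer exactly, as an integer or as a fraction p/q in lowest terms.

Part I: -1*(-9)^4 - 1*(-9)^3 - 3*(-9)^2 - 6*(-9)^1 = (-6561) + (729) + (-243) + (54) = -6021; answer -6021
Part II: B1 = -6021; d = 9; cross terms: (-16*1 - 33*-22)=710, (33*20 - 9*1)=651, (9*15 - -25*20)=635, (-25*-22 - -16*15)=790; twice the area = |2786| = 2786; area = 1393; answer 1393

1393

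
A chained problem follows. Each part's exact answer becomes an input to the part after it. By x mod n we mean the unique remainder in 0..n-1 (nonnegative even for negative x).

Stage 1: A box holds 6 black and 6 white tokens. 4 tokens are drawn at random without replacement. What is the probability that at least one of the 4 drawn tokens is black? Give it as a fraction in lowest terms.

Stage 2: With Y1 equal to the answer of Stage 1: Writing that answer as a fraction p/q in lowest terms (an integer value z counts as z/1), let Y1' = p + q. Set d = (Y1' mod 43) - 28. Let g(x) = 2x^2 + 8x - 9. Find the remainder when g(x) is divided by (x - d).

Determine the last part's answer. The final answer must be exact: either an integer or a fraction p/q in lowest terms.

Stage 1: total draws C(12,4) = 495; complement C(6,4) = 15; favorable 495 - 15 = 480; P = 32/33; answer 32/33
Stage 2: Y1 = 32/33; threaded value p + q = 65; d = -6; remainder = value at the root: 2*(-6)^2 + 8*(-6)^1 - 9 = (72) + (-48) + (-9) = 15; answer 15

15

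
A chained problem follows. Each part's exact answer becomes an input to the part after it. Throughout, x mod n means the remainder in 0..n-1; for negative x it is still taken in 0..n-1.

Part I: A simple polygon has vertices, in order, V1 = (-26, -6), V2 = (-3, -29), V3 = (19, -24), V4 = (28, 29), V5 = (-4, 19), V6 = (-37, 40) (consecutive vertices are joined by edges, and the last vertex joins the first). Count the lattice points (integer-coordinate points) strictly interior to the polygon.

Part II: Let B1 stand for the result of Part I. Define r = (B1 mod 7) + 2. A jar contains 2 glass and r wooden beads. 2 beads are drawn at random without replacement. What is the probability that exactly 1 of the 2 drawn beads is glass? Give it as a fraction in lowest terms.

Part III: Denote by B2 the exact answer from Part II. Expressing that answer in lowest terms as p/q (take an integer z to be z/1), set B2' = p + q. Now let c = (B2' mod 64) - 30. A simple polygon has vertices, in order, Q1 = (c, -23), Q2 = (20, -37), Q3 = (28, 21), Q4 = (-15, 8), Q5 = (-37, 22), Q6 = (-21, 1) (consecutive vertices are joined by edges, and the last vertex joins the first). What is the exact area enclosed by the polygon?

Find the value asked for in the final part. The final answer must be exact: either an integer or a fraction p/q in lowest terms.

Part I: cross terms: (-26*-29 - -3*-6)=736, (-3*-24 - 19*-29)=623, (19*29 - 28*-24)=1223, (28*19 - -4*29)=648, (-4*40 - -37*19)=543, (-37*-6 - -26*40)=1262; twice the area = |5035| = 5035; area = 5035/2; boundary points = 23 + 1 + 1 + 2 + 3 + 1 = 31; strictly interior points = area - boundary/2 + 1 = 2503; answer 2503
Part II: B1 = 2503; r = 6; total draws C(8,2) = 28; favorable C(2,1)*C(6,1) = 12; P = 3/7; answer 3/7
Part III: B2 = 3/7; threaded value p + q = 10; c = -20; cross terms: (-20*-37 - 20*-23)=1200, (20*21 - 28*-37)=1456, (28*8 - -15*21)=539, (-15*22 - -37*8)=-34, (-37*1 - -21*22)=425, (-21*-23 - -20*1)=503; twice the area = |4089| = 4089; area = 4089/2; answer 4089/2

4089/2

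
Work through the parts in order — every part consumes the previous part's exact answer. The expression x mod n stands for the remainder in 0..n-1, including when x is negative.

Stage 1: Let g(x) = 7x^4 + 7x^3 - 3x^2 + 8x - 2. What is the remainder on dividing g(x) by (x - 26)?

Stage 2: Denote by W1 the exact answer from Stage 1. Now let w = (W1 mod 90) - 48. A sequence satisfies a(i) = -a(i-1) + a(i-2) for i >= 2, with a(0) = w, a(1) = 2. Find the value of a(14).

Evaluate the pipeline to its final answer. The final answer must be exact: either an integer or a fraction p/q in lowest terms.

Stage 1: remainder = value at the root: 7*(26)^4 + 7*(26)^3 - 3*(26)^2 + 8*(26)^1 - 2 = (3198832) + (123032) + (-2028) + (208) + (-2) = 3320042; answer 3320042
Stage 2: W1 = 3320042; w = -16; a(2) = -1*(2) + 1*(-16) = -18; iterating: a(2)=-18, a(3)=20, a(4)=-38, a(5)=58, a(6)=-96, a(7)=154, a(8)=-250, a(9)=404, a(10)=-654, a(11)=1058, a(12)=-1712, a(13)=2770, a(14)=-4482; answer -4482

-4482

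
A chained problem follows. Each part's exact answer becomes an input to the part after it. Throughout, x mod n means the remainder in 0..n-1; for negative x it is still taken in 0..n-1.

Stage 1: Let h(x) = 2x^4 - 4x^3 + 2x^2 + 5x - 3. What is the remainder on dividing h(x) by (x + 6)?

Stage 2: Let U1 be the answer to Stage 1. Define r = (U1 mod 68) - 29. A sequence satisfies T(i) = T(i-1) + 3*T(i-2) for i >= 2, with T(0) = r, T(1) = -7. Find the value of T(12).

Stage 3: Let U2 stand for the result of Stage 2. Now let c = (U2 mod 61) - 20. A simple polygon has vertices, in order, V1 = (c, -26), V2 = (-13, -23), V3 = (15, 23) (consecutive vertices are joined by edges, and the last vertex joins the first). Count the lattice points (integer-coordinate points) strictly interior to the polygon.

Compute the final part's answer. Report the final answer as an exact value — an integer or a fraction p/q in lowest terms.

178

Stage 1: remainder = value at the root: 2*(-6)^4 - 4*(-6)^3 + 2*(-6)^2 + 5*(-6)^1 - 3 = (2592) + (864) + (72) + (-30) + (-3) = 3495; answer 3495
Stage 2: U1 = 3495; r = -2; T(2) = 1*(-7) + 3*(-2) = -13; iterating: T(2)=-13, T(3)=-34, T(4)=-73, T(5)=-175, T(6)=-394, T(7)=-919, T(8)=-2101, T(9)=-4858, T(10)=-11161, T(11)=-25735, T(12)=-59218; answer -59218
Stage 3: U2 = -59218; c = -7; cross terms: (-7*-23 - -13*-26)=-177, (-13*23 - 15*-23)=46, (15*-26 - -7*23)=-229; twice the area = |-360| = 360; area = 180; boundary points = 3 + 2 + 1 = 6; strictly interior points = area - boundary/2 + 1 = 178; answer 178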